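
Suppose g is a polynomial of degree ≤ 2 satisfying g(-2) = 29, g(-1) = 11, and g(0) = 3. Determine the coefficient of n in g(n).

-3

Write g(n) = an^2 + bn + c. Substituting each data point gives a linear system:
  4a - 2b + c = 29
  a - b + c = 11
  c = 3
Solving the system yields a = 5, b = -3, c = 3.
So g(n) = 5n² - 3n + 3.
The coefficient of n is -3.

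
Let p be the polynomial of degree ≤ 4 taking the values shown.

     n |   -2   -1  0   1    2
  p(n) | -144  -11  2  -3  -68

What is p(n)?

p(n) = -6n^4 + 5n^3 - 3n^2 - n + 2

Write p(n) = an^4 + bn^3 + cn^2 + dn + e. Substituting each data point gives a linear system:
  16a - 8b + 4c - 2d + e = -144
  a - b + c - d + e = -11
  e = 2
  a + b + c + d + e = -3
  16a + 8b + 4c + 2d + e = -68
Solving the system yields a = -6, b = 5, c = -3, d = -1, e = 2.
So p(n) = -6n^4 + 5n^3 - 3n^2 - n + 2.
Check: p(-1) = -11. ✓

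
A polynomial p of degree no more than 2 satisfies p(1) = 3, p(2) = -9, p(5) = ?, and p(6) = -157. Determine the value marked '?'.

The 3 known points determine the degree-2 polynomial uniquely.
Write p(n) = an^2 + bn + c. Substituting each data point gives a linear system:
  a + b + c = 3
  4a + 2b + c = -9
  36a + 6b + c = -157
Solving the system yields a = -5, b = 3, c = 5.
So p(n) = -5n² + 3n + 5.
Then p(5) = -105.

-105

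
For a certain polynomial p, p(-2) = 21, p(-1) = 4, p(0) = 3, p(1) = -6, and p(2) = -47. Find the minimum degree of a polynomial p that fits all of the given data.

Forward differences of the values at s = -2, -1, 0, 1, 2:
  p  : 21  4  3  -6  -47
  Δ  : -17  -1  -9  -41
  Δ^2: 16  -8  -32
  Δ^3: -24  -24
  Δ^4: 0
The third differences are constant (-24) and nonzero, while all higher differences vanish, so the minimal degree is 3.

3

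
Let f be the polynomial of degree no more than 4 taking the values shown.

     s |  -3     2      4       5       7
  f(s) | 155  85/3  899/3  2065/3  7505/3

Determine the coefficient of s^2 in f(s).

5

Write f(s) = as^4 + bs^3 + cs^2 + ds + e. Substituting each data point gives a linear system:
  81a - 27b + 9c - 3d + e = 155
  16a + 8b + 4c + 2d + e = 85/3
  256a + 64b + 16c + 4d + e = 899/3
  625a + 125b + 25c + 5d + e = 2065/3
  2401a + 343b + 49c + 7d + e = 7505/3
Solving the system yields a = 1, b = -1/3, c = 5, d = -5, e = 5.
So f(s) = s^4 - (1/3)s^3 + 5s^2 - 5s + 5.
The coefficient of s^2 is 5.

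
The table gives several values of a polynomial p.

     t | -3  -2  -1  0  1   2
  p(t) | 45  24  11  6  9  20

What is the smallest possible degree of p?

Forward differences of the values at t = -3, -2, -1, 0, 1, 2:
  p  : 45  24  11  6  9  20
  Δ  : -21  -13  -5  3  11
  Δ^2: 8  8  8  8
  Δ^3: 0  0  0
  Δ^4: 0  0
  Δ^5: 0
The second differences are constant (8) and nonzero, while all higher differences vanish, so the minimal degree is 2.

2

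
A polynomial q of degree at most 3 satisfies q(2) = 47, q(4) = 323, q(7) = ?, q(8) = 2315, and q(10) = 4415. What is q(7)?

The 4 known points determine the degree-3 polynomial uniquely.
Write q(s) = as^3 + bs^2 + cs + d. Substituting each data point gives a linear system:
  8a + 4b + 2c + d = 47
  64a + 16b + 4c + d = 323
  512a + 64b + 8c + d = 2315
  1000a + 100b + 10c + d = 4415
Solving the system yields a = 4, b = 4, c = 2, d = -5.
So q(s) = 4s^3 + 4s^2 + 2s - 5.
Then q(7) = 1577.

1577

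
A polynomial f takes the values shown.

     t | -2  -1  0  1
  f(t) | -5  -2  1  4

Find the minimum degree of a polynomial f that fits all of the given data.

1

Forward differences of the values at t = -2, -1, 0, 1:
  f  : -5  -2  1  4
  Δ  : 3  3  3
  Δ^2: 0  0
  Δ^3: 0
The first differences are constant (3) and nonzero, while all higher differences vanish, so the minimal degree is 1.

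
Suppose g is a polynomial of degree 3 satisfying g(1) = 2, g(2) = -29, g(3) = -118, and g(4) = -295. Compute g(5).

-590

Forward differences of the values at x = 1, 2, 3, 4:
  g  : 2  -29  -118  -295
  Δ  : -31  -89  -177
  Δ^2: -58  -88
  Δ^3: -30
The third differences are constant, confirming degree 3.
Interpolating (Newton forward form) and evaluating at x = 5 gives g(5) = -590.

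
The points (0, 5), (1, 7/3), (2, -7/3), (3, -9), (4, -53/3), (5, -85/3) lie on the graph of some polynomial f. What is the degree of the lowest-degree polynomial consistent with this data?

2

Forward differences of the values at u = 0, 1, 2, 3, 4, 5:
  f  : 5  7/3  -7/3  -9  -53/3  -85/3
  Δ  : -8/3  -14/3  -20/3  -26/3  -32/3
  Δ^2: -2  -2  -2  -2
  Δ^3: 0  0  0
  Δ^4: 0  0
  Δ^5: 0
The second differences are constant (-2) and nonzero, while all higher differences vanish, so the minimal degree is 2.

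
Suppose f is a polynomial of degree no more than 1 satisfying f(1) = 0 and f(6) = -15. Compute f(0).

Using the Lagrange interpolation formula with nodes 1, 6:
  L_0(t) = (t - 6) / -5
  L_1(t) = (t - 1) / 5
Then f(t) = 0·L_0(t) - 15·L_1(t).
Expanding and collecting terms gives f(t) = -3t + 3.
Evaluating at t = 0: f(0) = 3.

3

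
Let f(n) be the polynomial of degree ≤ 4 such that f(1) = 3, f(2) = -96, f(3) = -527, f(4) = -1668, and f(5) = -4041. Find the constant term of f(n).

4

Write f(n) = an^4 + bn^3 + cn^2 + dn + e. Substituting each data point gives a linear system:
  a + b + c + d + e = 3
  16a + 8b + 4c + 2d + e = -96
  81a + 27b + 9c + 3d + e = -527
  256a + 64b + 16c + 4d + e = -1668
  625a + 125b + 25c + 5d + e = -4041
Solving the system yields a = -6, b = -3, c = 2, d = 6, e = 4.
So f(n) = -6n^4 - 3n^3 + 2n^2 + 6n + 4.
The constant term is 4.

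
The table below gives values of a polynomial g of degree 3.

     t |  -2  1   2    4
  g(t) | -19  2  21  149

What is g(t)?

Write g(t) = at^3 + bt^2 + ct + d. Substituting each data point gives a linear system:
  -8a + 4b - 2c + d = -19
  a + b + c + d = 2
  8a + 4b + 2c + d = 21
  64a + 16b + 4c + d = 149
Solving the system yields a = 2, b = 1, c = 2, d = -3.
So g(t) = 2t^3 + t^2 + 2t - 3.
Check: g(-2) = -19. ✓

g(t) = 2t^3 + t^2 + 2t - 3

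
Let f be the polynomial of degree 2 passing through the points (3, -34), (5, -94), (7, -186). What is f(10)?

-384

Forward differences of the values at t = 3, 5, 7:
  f  : -34  -94  -186
  Δ  : -60  -92
  Δ^2: -32
The second differences are constant, confirming degree 2.
Interpolating (Newton forward form) and evaluating at t = 10 gives f(10) = -384.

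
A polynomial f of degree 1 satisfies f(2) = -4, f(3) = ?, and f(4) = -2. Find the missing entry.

On equispaced nodes a degree-1 polynomial has vanishing second forward difference, so
  f(2) - 2·f(3) + f(4) = 0.
Substituting the known values and solving for f(3):
  -2·f(3) = 6
  f(3) = -3.

-3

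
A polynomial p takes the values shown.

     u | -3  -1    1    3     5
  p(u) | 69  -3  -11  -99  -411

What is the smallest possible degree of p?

Forward differences of the values at u = -3, -1, 1, 3, 5:
  p  : 69  -3  -11  -99  -411
  Δ  : -72  -8  -88  -312
  Δ^2: 64  -80  -224
  Δ^3: -144  -144
  Δ^4: 0
The third differences are constant (-144) and nonzero, while all higher differences vanish, so the minimal degree is 3.

3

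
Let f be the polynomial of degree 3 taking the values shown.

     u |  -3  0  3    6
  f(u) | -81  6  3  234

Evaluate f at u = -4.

Write f(u) = au^3 + bu^2 + cu + d. Substituting each data point gives a linear system:
  -27a + 9b - 3c + d = -81
  d = 6
  27a + 9b + 3c + d = 3
  216a + 36b + 6c + d = 234
Solving the system yields a = 2, b = -5, c = -4, d = 6.
So f(u) = 2u³ - 5u² - 4u + 6.
Then f(-4) = -186.

-186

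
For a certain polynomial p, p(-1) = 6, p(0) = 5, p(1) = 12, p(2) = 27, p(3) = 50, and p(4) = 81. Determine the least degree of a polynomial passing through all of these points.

2

Forward differences of the values at s = -1, 0, 1, 2, 3, 4:
  p  : 6  5  12  27  50  81
  Δ  : -1  7  15  23  31
  Δ^2: 8  8  8  8
  Δ^3: 0  0  0
  Δ^4: 0  0
  Δ^5: 0
The second differences are constant (8) and nonzero, while all higher differences vanish, so the minimal degree is 2.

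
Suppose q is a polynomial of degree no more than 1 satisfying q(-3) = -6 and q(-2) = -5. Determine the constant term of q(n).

Write q(n) = an + b. Substituting each data point gives a linear system:
  -3a + b = -6
  -2a + b = -5
Solving the system yields a = 1, b = -3.
So q(n) = n - 3.
The constant term is -3.

-3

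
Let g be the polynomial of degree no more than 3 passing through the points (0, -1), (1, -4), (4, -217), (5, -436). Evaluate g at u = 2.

-25

Using the Lagrange interpolation formula with nodes 0, 1, 4, 5:
  L_0(u) = (u - 1)(u - 4)(u - 5) / -20
  L_1(u) = u(u - 4)(u - 5) / 12
  L_2(u) = u(u - 1)(u - 5) / -12
  L_3(u) = u(u - 1)(u - 4) / 20
Then g(u) = -1·L_0(u) - 4·L_1(u) - 217·L_2(u) - 436·L_3(u).
Expanding and collecting terms gives g(u) = -4u^3 + 3u^2 - 2u - 1.
Evaluating at u = 2: g(2) = -25.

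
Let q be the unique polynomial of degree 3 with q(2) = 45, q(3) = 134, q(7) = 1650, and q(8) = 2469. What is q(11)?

Write q(t) = at^3 + bt^2 + ct + d. Substituting each data point gives a linear system:
  8a + 4b + 2c + d = 45
  27a + 9b + 3c + d = 134
  343a + 49b + 7c + d = 1650
  512a + 64b + 8c + d = 2469
Solving the system yields a = 5, b = -2, c = 4, d = 5.
So q(t) = 5t³ - 2t² + 4t + 5.
Then q(11) = 6462.

6462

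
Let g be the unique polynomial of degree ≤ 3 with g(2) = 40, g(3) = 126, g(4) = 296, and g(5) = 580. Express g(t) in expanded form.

Using the Lagrange interpolation formula with nodes 2, 3, 4, 5:
  L_0(t) = (t - 3)(t - 4)(t - 5) / -6
  L_1(t) = (t - 2)(t - 4)(t - 5) / 2
  L_2(t) = (t - 2)(t - 3)(t - 5) / -2
  L_3(t) = (t - 2)(t - 3)(t - 4) / 6
Then g(t) = 40·L_0(t) + 126·L_1(t) + 296·L_2(t) + 580·L_3(t).
Expanding and collecting terms gives g(t) = 5t^3 - 3t^2 + 6t.
Check: g(3) = 126. ✓

g(t) = 5t^3 - 3t^2 + 6t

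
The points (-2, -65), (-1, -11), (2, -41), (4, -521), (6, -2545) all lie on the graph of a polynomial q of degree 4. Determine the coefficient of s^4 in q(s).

-2

Write q(s) = as^4 + bs^3 + cs^2 + ds + e. Substituting each data point gives a linear system:
  16a - 8b + 4c - 2d + e = -65
  a - b + c - d + e = -11
  16a + 8b + 4c + 2d + e = -41
  256a + 64b + 16c + 4d + e = -521
  1296a + 216b + 36c + 6d + e = -2545
Solving the system yields a = -2, b = 1, c = -5, d = 2, e = -1.
So q(s) = -2s⁴ + s³ - 5s² + 2s - 1.
The leading coefficient is -2.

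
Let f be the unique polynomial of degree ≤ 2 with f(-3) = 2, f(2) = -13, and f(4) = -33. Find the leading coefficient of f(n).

-1

Write f(n) = an^2 + bn + c. Substituting each data point gives a linear system:
  9a - 3b + c = 2
  4a + 2b + c = -13
  16a + 4b + c = -33
Solving the system yields a = -1, b = -4, c = -1.
So f(n) = -n^2 - 4n - 1.
The leading coefficient is -1.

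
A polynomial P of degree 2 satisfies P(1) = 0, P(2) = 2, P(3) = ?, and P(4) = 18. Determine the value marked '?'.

On equispaced nodes a degree-2 polynomial has vanishing third forward difference, so
  - P(1) + 3·P(2) - 3·P(3) + P(4) = 0.
Substituting the known values and solving for P(3):
  -3·P(3) = -24
  P(3) = 8.

8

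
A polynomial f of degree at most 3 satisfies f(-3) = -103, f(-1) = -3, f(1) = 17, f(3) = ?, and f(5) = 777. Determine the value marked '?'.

197

On equispaced nodes a degree-3 polynomial has vanishing fourth forward difference, so
  f(-3) - 4·f(-1) + 6·f(1) - 4·f(3) + f(5) = 0.
Substituting the known values and solving for f(3):
  -4·f(3) = -788
  f(3) = 197.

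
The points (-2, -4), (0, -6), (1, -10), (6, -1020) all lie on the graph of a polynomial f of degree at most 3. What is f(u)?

f(u) = -4u^3 - 5u^2 + 5u - 6

Write f(u) = au^3 + bu^2 + cu + d. Substituting each data point gives a linear system:
  -8a + 4b - 2c + d = -4
  d = -6
  a + b + c + d = -10
  216a + 36b + 6c + d = -1020
Solving the system yields a = -4, b = -5, c = 5, d = -6.
So f(u) = -4u^3 - 5u^2 + 5u - 6.
Check: f(0) = -6. ✓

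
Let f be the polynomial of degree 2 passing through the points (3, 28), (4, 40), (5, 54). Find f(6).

70

Write f(t) = at^2 + bt + c. Substituting each data point gives a linear system:
  9a + 3b + c = 28
  16a + 4b + c = 40
  25a + 5b + c = 54
Solving the system yields a = 1, b = 5, c = 4.
So f(t) = t² + 5t + 4.
Then f(6) = 70.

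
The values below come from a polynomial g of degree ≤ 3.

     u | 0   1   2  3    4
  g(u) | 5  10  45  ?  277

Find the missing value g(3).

The 4 known points determine the degree-3 polynomial uniquely.
Write g(u) = au^3 + bu^2 + cu + d. Substituting each data point gives a linear system:
  d = 5
  a + b + c + d = 10
  8a + 4b + 2c + d = 45
  64a + 16b + 4c + d = 277
Solving the system yields a = 3, b = 6, c = -4, d = 5.
So g(u) = 3u³ + 6u² - 4u + 5.
Then g(3) = 128.

128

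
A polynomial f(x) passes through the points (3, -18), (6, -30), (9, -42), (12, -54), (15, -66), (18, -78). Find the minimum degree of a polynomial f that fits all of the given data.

Forward differences of the values at x = 3, 6, 9, 12, 15, 18:
  f  : -18  -30  -42  -54  -66  -78
  Δ  : -12  -12  -12  -12  -12
  Δ^2: 0  0  0  0
  Δ^3: 0  0  0
  Δ^4: 0  0
  Δ^5: 0
The first differences are constant (-12) and nonzero, while all higher differences vanish, so the minimal degree is 1.

1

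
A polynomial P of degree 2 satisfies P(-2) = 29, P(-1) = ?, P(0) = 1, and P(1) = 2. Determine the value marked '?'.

On equispaced nodes a degree-2 polynomial has vanishing third forward difference, so
  - P(-2) + 3·P(-1) - 3·P(0) + P(1) = 0.
Substituting the known values and solving for P(-1):
  3·P(-1) = 30
  P(-1) = 10.

10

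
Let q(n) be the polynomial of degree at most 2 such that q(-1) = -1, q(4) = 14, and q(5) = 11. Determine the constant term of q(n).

6

Write q(n) = an^2 + bn + c. Substituting each data point gives a linear system:
  a - b + c = -1
  16a + 4b + c = 14
  25a + 5b + c = 11
Solving the system yields a = -1, b = 6, c = 6.
So q(n) = -n² + 6n + 6.
The constant term is 6.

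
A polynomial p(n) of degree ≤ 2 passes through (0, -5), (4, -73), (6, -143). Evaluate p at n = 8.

Write p(n) = an^2 + bn + c. Substituting each data point gives a linear system:
  c = -5
  16a + 4b + c = -73
  36a + 6b + c = -143
Solving the system yields a = -3, b = -5, c = -5.
So p(n) = -3n² - 5n - 5.
Then p(8) = -237.

-237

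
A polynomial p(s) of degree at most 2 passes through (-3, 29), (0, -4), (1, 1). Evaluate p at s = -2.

Write p(s) = as^2 + bs + c. Substituting each data point gives a linear system:
  9a - 3b + c = 29
  c = -4
  a + b + c = 1
Solving the system yields a = 4, b = 1, c = -4.
So p(s) = 4s^2 + s - 4.
Then p(-2) = 10.

10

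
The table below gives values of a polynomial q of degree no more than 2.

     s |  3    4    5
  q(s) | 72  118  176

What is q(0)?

6

Using the Lagrange interpolation formula with nodes 3, 4, 5:
  L_0(s) = (s - 4)(s - 5) / 2
  L_1(s) = (s - 3)(s - 5) / -1
  L_2(s) = (s - 3)(s - 4) / 2
Then q(s) = 72·L_0(s) + 118·L_1(s) + 176·L_2(s).
Expanding and collecting terms gives q(s) = 6s^2 + 4s + 6.
Evaluating at s = 0: q(0) = 6.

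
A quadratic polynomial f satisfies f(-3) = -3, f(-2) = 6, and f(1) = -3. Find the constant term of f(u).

6

Write f(u) = au^2 + bu + c. Substituting each data point gives a linear system:
  9a - 3b + c = -3
  4a - 2b + c = 6
  a + b + c = -3
Solving the system yields a = -3, b = -6, c = 6.
So f(u) = -3u^2 - 6u + 6.
The constant term is 6.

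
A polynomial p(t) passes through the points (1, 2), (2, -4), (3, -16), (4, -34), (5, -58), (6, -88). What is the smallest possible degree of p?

Forward differences of the values at t = 1, 2, 3, 4, 5, 6:
  p  : 2  -4  -16  -34  -58  -88
  Δ  : -6  -12  -18  -24  -30
  Δ^2: -6  -6  -6  -6
  Δ^3: 0  0  0
  Δ^4: 0  0
  Δ^5: 0
The second differences are constant (-6) and nonzero, while all higher differences vanish, so the minimal degree is 2.

2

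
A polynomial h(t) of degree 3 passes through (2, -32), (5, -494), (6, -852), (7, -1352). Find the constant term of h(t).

6

Write h(t) = at^3 + bt^2 + ct + d. Substituting each data point gives a linear system:
  8a + 4b + 2c + d = -32
  125a + 25b + 5c + d = -494
  216a + 36b + 6c + d = -852
  343a + 49b + 7c + d = -1352
Solving the system yields a = -4, b = 1, c = -5, d = 6.
So h(t) = -4t^3 + t^2 - 5t + 6.
The constant term is 6.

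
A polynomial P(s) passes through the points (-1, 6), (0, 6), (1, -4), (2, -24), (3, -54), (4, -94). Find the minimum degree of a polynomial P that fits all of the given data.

Forward differences of the values at s = -1, 0, 1, 2, 3, 4:
  P  : 6  6  -4  -24  -54  -94
  Δ  : 0  -10  -20  -30  -40
  Δ^2: -10  -10  -10  -10
  Δ^3: 0  0  0
  Δ^4: 0  0
  Δ^5: 0
The second differences are constant (-10) and nonzero, while all higher differences vanish, so the minimal degree is 2.

2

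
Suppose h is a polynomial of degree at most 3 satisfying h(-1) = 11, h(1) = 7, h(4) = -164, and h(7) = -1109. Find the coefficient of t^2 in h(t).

Write h(t) = at^3 + bt^2 + ct + d. Substituting each data point gives a linear system:
  -a + b - c + d = 11
  a + b + c + d = 7
  64a + 16b + 4c + d = -164
  343a + 49b + 7c + d = -1109
Solving the system yields a = -4, b = 5, c = 2, d = 4.
So h(t) = -4t^3 + 5t^2 + 2t + 4.
The coefficient of t^2 is 5.

5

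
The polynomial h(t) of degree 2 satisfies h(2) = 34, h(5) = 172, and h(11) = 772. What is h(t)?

h(t) = 6t^2 + 4t + 2

Write h(t) = at^2 + bt + c. Substituting each data point gives a linear system:
  4a + 2b + c = 34
  25a + 5b + c = 172
  121a + 11b + c = 772
Solving the system yields a = 6, b = 4, c = 2.
So h(t) = 6t² + 4t + 2.
Check: h(11) = 772. ✓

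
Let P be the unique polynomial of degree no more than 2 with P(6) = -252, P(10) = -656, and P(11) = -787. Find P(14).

-1252

Using the Lagrange interpolation formula with nodes 6, 10, 11:
  L_0(s) = (s - 10)(s - 11) / 20
  L_1(s) = (s - 6)(s - 11) / -4
  L_2(s) = (s - 6)(s - 10) / 5
Then P(s) = -252·L_0(s) - 656·L_1(s) - 787·L_2(s).
Expanding and collecting terms gives P(s) = -6s² - 5s - 6.
Evaluating at s = 14: P(14) = -1252.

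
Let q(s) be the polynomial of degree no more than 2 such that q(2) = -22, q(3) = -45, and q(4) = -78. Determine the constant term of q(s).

-6

Write q(s) = as^2 + bs + c. Substituting each data point gives a linear system:
  4a + 2b + c = -22
  9a + 3b + c = -45
  16a + 4b + c = -78
Solving the system yields a = -5, b = 2, c = -6.
So q(s) = -5s^2 + 2s - 6.
The constant term is -6.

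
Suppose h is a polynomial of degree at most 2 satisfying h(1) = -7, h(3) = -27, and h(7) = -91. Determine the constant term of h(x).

0

Write h(x) = ax^2 + bx + c. Substituting each data point gives a linear system:
  a + b + c = -7
  9a + 3b + c = -27
  49a + 7b + c = -91
Solving the system yields a = -1, b = -6, c = 0.
So h(x) = -x² - 6x.
The constant term is 0.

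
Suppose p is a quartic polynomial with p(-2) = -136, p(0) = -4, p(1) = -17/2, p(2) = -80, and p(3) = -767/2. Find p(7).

-22835/2

Write p(s) = as^4 + bs^3 + cs^2 + ds + e. Substituting each data point gives a linear system:
  16a - 8b + 4c - 2d + e = -136
  e = -4
  a + b + c + d + e = -17/2
  16a + 8b + 4c + 2d + e = -80
  81a + 27b + 9c + 3d + e = -767/2
Solving the system yields a = -5, b = 5/2, c = -6, d = 4, e = -4.
So p(s) = -5s^4 + (5/2)s^3 - 6s^2 + 4s - 4.
Then p(7) = -22835/2.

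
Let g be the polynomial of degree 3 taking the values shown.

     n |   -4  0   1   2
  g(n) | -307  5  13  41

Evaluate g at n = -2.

-47

Using the Lagrange interpolation formula with nodes -4, 0, 1, 2:
  L_0(n) = n(n - 1)(n - 2) / -120
  L_1(n) = (n + 4)(n - 1)(n - 2) / 8
  L_2(n) = (n + 4)n(n - 2) / -5
  L_3(n) = (n + 4)n(n - 1) / 12
Then g(n) = -307·L_0(n) + 5·L_1(n) + 13·L_2(n) + 41·L_3(n).
Expanding and collecting terms gives g(n) = 4n^3 - 2n^2 + 6n + 5.
Evaluating at n = -2: g(-2) = -47.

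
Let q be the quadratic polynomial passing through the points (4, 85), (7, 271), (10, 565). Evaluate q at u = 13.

967

Using the Lagrange interpolation formula with nodes 4, 7, 10:
  L_0(u) = (u - 7)(u - 10) / 18
  L_1(u) = (u - 4)(u - 10) / -9
  L_2(u) = (u - 4)(u - 7) / 18
Then q(u) = 85·L_0(u) + 271·L_1(u) + 565·L_2(u).
Expanding and collecting terms gives q(u) = 6u^2 - 4u + 5.
Evaluating at u = 13: q(13) = 967.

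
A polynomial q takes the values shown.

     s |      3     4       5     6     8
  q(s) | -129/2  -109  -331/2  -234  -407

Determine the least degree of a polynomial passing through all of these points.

2

Divided differences on the nodes 3, 4, 5, 6, 8:
  order 0: -129/2  -109  -331/2  -234  -407
  order 1: -89/2  -113/2  -137/2  -173/2
  order 2: -6  -6  -6
  order 3: 0  0
  order 4: 0
The order-2 divided differences are all -6 (nonzero) and every higher order vanishes, so the data lies on a polynomial of degree exactly 2.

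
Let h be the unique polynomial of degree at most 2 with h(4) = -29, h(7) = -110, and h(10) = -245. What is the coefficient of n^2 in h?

Write h(n) = an^2 + bn + c. Substituting each data point gives a linear system:
  16a + 4b + c = -29
  49a + 7b + c = -110
  100a + 10b + c = -245
Solving the system yields a = -3, b = 6, c = -5.
So h(n) = -3n^2 + 6n - 5.
The leading coefficient is -3.

-3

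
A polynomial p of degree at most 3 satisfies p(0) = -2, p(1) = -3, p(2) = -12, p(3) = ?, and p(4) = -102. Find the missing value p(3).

-41

On equispaced nodes a degree-3 polynomial has vanishing fourth forward difference, so
  p(0) - 4·p(1) + 6·p(2) - 4·p(3) + p(4) = 0.
Substituting the known values and solving for p(3):
  -4·p(3) = 164
  p(3) = -41.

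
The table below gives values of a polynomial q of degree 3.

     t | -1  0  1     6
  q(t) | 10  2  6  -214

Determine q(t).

q(t) = -2t^3 + 6t^2 + 2

Using the Lagrange interpolation formula with nodes -1, 0, 1, 6:
  L_0(t) = t(t - 1)(t - 6) / -14
  L_1(t) = (t + 1)(t - 1)(t - 6) / 6
  L_2(t) = (t + 1)t(t - 6) / -10
  L_3(t) = (t + 1)t(t - 1) / 210
Then q(t) = 10·L_0(t) + 2·L_1(t) + 6·L_2(t) - 214·L_3(t).
Expanding and collecting terms gives q(t) = -2t^3 + 6t^2 + 2.
Check: q(6) = -214. ✓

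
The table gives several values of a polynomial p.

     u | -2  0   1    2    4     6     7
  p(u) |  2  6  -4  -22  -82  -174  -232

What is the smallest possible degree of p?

Divided differences on the nodes -2, 0, 1, 2, 4, 6, 7:
  order 0: 2  6  -4  -22  -82  -174  -232
  order 1: 2  -10  -18  -30  -46  -58
  order 2: -4  -4  -4  -4  -4
  order 3: 0  0  0  0
  order 4: 0  0  0
  order 5: 0  0
  order 6: 0
The order-2 divided differences are all -4 (nonzero) and every higher order vanishes, so the data lies on a polynomial of degree exactly 2.

2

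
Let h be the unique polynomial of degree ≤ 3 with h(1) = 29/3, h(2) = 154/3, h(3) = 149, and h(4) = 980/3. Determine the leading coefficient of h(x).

Write h(x) = ax^3 + bx^2 + cx + d. Substituting each data point gives a linear system:
  a + b + c + d = 29/3
  8a + 4b + 2c + d = 154/3
  27a + 9b + 3c + d = 149
  64a + 16b + 4c + d = 980/3
Solving the system yields a = 4, b = 4, c = 5/3, d = 0.
So h(x) = 4x³ + 4x² + (5/3)x.
The leading coefficient is 4.

4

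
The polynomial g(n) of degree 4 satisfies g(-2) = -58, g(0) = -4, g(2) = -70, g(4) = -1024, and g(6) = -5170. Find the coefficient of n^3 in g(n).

Write g(n) = an^4 + bn^3 + cn^2 + dn + e. Substituting each data point gives a linear system:
  16a - 8b + 4c - 2d + e = -58
  e = -4
  16a + 8b + 4c + 2d + e = -70
  256a + 64b + 16c + 4d + e = -1024
  1296a + 216b + 36c + 6d + e = -5170
Solving the system yields a = -4, b = 0, c = 1, d = -3, e = -4.
So g(n) = -4n^4 + n^2 - 3n - 4.
The coefficient of n^3 is 0.

0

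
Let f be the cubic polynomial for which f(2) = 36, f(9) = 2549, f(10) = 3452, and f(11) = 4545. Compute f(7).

Write f(x) = ax^3 + bx^2 + cx + d. Substituting each data point gives a linear system:
  8a + 4b + 2c + d = 36
  729a + 81b + 9c + d = 2549
  1000a + 100b + 10c + d = 3452
  1331a + 121b + 11c + d = 4545
Solving the system yields a = 3, b = 5, c = -5, d = 2.
So f(x) = 3x^3 + 5x^2 - 5x + 2.
Then f(7) = 1241.

1241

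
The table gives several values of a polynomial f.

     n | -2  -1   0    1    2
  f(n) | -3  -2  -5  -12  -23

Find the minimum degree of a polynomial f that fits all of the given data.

2

Forward differences of the values at n = -2, -1, 0, 1, 2:
  f  : -3  -2  -5  -12  -23
  Δ  : 1  -3  -7  -11
  Δ^2: -4  -4  -4
  Δ^3: 0  0
  Δ^4: 0
The second differences are constant (-4) and nonzero, while all higher differences vanish, so the minimal degree is 2.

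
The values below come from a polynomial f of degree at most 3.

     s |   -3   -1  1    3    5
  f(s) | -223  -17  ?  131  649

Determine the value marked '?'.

The 4 known points determine the degree-3 polynomial uniquely.
Write f(s) = as^3 + bs^2 + cs + d. Substituting each data point gives a linear system:
  -27a + 9b - 3c + d = -223
  -a + b - c + d = -17
  27a + 9b + 3c + d = 131
  125a + 25b + 5c + d = 649
Solving the system yields a = 6, b = -5, c = 5, d = -1.
So f(s) = 6s^3 - 5s^2 + 5s - 1.
Then f(1) = 5.

5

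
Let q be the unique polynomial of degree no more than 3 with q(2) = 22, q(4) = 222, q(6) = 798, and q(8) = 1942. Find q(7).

Forward differences of the values at s = 2, 4, 6, 8:
  q  : 22  222  798  1942
  Δ  : 200  576  1144
  Δ^2: 376  568
  Δ^3: 192
The third differences are constant, confirming degree 3.
Interpolating (Newton forward form) and evaluating at s = 7 gives q(7) = 1287.

1287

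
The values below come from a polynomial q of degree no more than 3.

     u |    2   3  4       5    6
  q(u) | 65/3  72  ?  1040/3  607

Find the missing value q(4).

523/3

The 4 known points determine the degree-3 polynomial uniquely.
Write q(u) = au^3 + bu^2 + cu + d. Substituting each data point gives a linear system:
  8a + 4b + 2c + d = 65/3
  27a + 9b + 3c + d = 72
  125a + 25b + 5c + d = 1040/3
  216a + 36b + 6c + d = 607
Solving the system yields a = 3, b = -1, c = -5/3, d = 5.
So q(u) = 3u^3 - u^2 - (5/3)u + 5.
Then q(4) = 523/3.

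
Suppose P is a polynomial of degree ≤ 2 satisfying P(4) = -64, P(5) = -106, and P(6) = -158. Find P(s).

Using the Lagrange interpolation formula with nodes 4, 5, 6:
  L_0(s) = (s - 5)(s - 6) / 2
  L_1(s) = (s - 4)(s - 6) / -1
  L_2(s) = (s - 4)(s - 5) / 2
Then P(s) = -64·L_0(s) - 106·L_1(s) - 158·L_2(s).
Expanding and collecting terms gives P(s) = -5s^2 + 3s + 4.
Check: P(5) = -106. ✓

P(s) = -5s^2 + 3s + 4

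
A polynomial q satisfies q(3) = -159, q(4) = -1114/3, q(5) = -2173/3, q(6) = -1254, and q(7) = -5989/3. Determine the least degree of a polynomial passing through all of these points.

Forward differences of the values at u = 3, 4, 5, 6, 7:
  q  : -159  -1114/3  -2173/3  -1254  -5989/3
  Δ  : -637/3  -353  -1589/3  -2227/3
  Δ^2: -422/3  -530/3  -638/3
  Δ^3: -36  -36
  Δ^4: 0
The third differences are constant (-36) and nonzero, while all higher differences vanish, so the minimal degree is 3.

3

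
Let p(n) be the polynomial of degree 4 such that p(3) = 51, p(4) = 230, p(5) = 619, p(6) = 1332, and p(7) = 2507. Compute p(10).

10544

Using the Lagrange interpolation formula with nodes 3, 4, 5, 6, 7:
  L_0(n) = (n - 4)(n - 5)(n - 6)(n - 7) / 24
  L_1(n) = (n - 3)(n - 5)(n - 6)(n - 7) / -6
  L_2(n) = (n - 3)(n - 4)(n - 6)(n - 7) / 4
  L_3(n) = (n - 3)(n - 4)(n - 5)(n - 7) / -6
  L_4(n) = (n - 3)(n - 4)(n - 5)(n - 6) / 24
Then p(n) = 51·L_0(n) + 230·L_1(n) + 619·L_2(n) + 1332·L_3(n) + 2507·L_4(n).
Expanding and collecting terms gives p(n) = n^4 + n^3 - 4n^2 - 5n - 6.
Evaluating at n = 10: p(10) = 10544.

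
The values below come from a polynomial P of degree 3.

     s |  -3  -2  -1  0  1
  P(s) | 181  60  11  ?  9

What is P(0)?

4

On equispaced nodes a degree-3 polynomial has vanishing fourth forward difference, so
  P(-3) - 4·P(-2) + 6·P(-1) - 4·P(0) + P(1) = 0.
Substituting the known values and solving for P(0):
  -4·P(0) = -16
  P(0) = 4.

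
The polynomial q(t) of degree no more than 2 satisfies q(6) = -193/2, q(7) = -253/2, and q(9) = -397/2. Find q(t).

q(t) = -2t^2 - 4t - 1/2

Write q(t) = at^2 + bt + c. Substituting each data point gives a linear system:
  36a + 6b + c = -193/2
  49a + 7b + c = -253/2
  81a + 9b + c = -397/2
Solving the system yields a = -2, b = -4, c = -1/2.
So q(t) = -2t² - 4t - 1/2.
Check: q(7) = -253/2. ✓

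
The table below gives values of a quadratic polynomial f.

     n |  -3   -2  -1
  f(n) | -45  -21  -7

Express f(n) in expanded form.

Using the Lagrange interpolation formula with nodes -3, -2, -1:
  L_0(n) = (n + 2)(n + 1) / 2
  L_1(n) = (n + 3)(n + 1) / -1
  L_2(n) = (n + 3)(n + 2) / 2
Then f(n) = -45·L_0(n) - 21·L_1(n) - 7·L_2(n).
Expanding and collecting terms gives f(n) = -5n² - n - 3.
Check: f(-3) = -45. ✓

f(n) = -5n^2 - n - 3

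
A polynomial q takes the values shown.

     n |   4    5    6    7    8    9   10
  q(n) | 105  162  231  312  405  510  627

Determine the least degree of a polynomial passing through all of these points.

Forward differences of the values at n = 4, 5, 6, 7, 8, 9, 10:
  q  : 105  162  231  312  405  510  627
  Δ  : 57  69  81  93  105  117
  Δ^2: 12  12  12  12  12
  Δ^3: 0  0  0  0
  Δ^4: 0  0  0
  Δ^5: 0  0
  Δ^6: 0
The second differences are constant (12) and nonzero, while all higher differences vanish, so the minimal degree is 2.

2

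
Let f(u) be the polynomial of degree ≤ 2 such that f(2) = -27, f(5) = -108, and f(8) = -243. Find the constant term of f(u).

Write f(u) = au^2 + bu + c. Substituting each data point gives a linear system:
  4a + 2b + c = -27
  25a + 5b + c = -108
  64a + 8b + c = -243
Solving the system yields a = -3, b = -6, c = -3.
So f(u) = -3u^2 - 6u - 3.
The constant term is -3.

-3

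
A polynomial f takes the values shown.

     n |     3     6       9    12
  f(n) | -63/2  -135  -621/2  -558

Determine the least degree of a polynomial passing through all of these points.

Forward differences of the values at n = 3, 6, 9, 12:
  f  : -63/2  -135  -621/2  -558
  Δ  : -207/2  -351/2  -495/2
  Δ^2: -72  -72
  Δ^3: 0
The second differences are constant (-72) and nonzero, while all higher differences vanish, so the minimal degree is 2.

2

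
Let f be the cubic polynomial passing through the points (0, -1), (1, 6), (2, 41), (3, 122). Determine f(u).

Write f(u) = au^3 + bu^2 + cu + d. Substituting each data point gives a linear system:
  d = -1
  a + b + c + d = 6
  8a + 4b + 2c + d = 41
  27a + 9b + 3c + d = 122
Solving the system yields a = 3, b = 5, c = -1, d = -1.
So f(u) = 3u^3 + 5u^2 - u - 1.
Check: f(2) = 41. ✓

f(u) = 3u^3 + 5u^2 - u - 1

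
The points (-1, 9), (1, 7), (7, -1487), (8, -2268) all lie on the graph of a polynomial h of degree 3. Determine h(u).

Using the Lagrange interpolation formula with nodes -1, 1, 7, 8:
  L_0(u) = (u - 1)(u - 7)(u - 8) / -144
  L_1(u) = (u + 1)(u - 7)(u - 8) / 84
  L_2(u) = (u + 1)(u - 1)(u - 8) / -48
  L_3(u) = (u + 1)(u - 1)(u - 7) / 63
Then h(u) = 9·L_0(u) + 7·L_1(u) - 1487·L_2(u) - 2268·L_3(u).
Expanding and collecting terms gives h(u) = -5u³ + 4u² + 4u + 4.
Check: h(-1) = 9. ✓

h(u) = -5u^3 + 4u^2 + 4u + 4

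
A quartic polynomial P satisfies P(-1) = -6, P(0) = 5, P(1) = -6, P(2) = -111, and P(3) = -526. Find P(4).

Using the Lagrange interpolation formula with nodes -1, 0, 1, 2, 3:
  L_0(n) = n(n - 1)(n - 2)(n - 3) / 24
  L_1(n) = (n + 1)(n - 1)(n - 2)(n - 3) / -6
  L_2(n) = (n + 1)n(n - 2)(n - 3) / 4
  L_3(n) = (n + 1)n(n - 1)(n - 3) / -6
  L_4(n) = (n + 1)n(n - 1)(n - 2) / 24
Then P(n) = -6·L_0(n) + 5·L_1(n) - 6·L_2(n) - 111·L_3(n) - 526·L_4(n).
Expanding and collecting terms gives P(n) = -6n⁴ - 5n² + 5.
Evaluating at n = 4: P(4) = -1611.

-1611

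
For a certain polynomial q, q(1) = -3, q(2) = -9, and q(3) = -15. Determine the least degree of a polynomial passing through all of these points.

1

Forward differences of the values at x = 1, 2, 3:
  q  : -3  -9  -15
  Δ  : -6  -6
  Δ^2: 0
The first differences are constant (-6) and nonzero, while all higher differences vanish, so the minimal degree is 1.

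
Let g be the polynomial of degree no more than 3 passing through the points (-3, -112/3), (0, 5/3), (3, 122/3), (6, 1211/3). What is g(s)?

g(s) = 2s^3 - 5s + 5/3

Using the Lagrange interpolation formula with nodes -3, 0, 3, 6:
  L_0(s) = s(s - 3)(s - 6) / -162
  L_1(s) = (s + 3)(s - 3)(s - 6) / 54
  L_2(s) = (s + 3)s(s - 6) / -54
  L_3(s) = (s + 3)s(s - 3) / 162
Then g(s) = -112/3·L_0(s) + 5/3·L_1(s) + 122/3·L_2(s) + 1211/3·L_3(s).
Expanding and collecting terms gives g(s) = 2s³ - 5s + 5/3.
Check: g(0) = 5/3. ✓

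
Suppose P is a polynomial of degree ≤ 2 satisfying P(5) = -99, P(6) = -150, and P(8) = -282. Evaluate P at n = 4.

-58

Write P(n) = an^2 + bn + c. Substituting each data point gives a linear system:
  25a + 5b + c = -99
  36a + 6b + c = -150
  64a + 8b + c = -282
Solving the system yields a = -5, b = 4, c = 6.
So P(n) = -5n^2 + 4n + 6.
Then P(4) = -58.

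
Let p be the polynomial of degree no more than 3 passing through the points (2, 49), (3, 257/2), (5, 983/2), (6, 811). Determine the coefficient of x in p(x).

Write p(x) = ax^3 + bx^2 + cx + d. Substituting each data point gives a linear system:
  8a + 4b + 2c + d = 49
  27a + 9b + 3c + d = 257/2
  125a + 25b + 5c + d = 983/2
  216a + 36b + 6c + d = 811
Solving the system yields a = 3, b = 4, c = 5/2, d = 4.
So p(x) = 3x^3 + 4x^2 + (5/2)x + 4.
The coefficient of x is 5/2.

5/2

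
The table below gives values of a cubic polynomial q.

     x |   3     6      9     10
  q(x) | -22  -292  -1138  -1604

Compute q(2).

Write q(x) = ax^3 + bx^2 + cx + d. Substituting each data point gives a linear system:
  27a + 9b + 3c + d = -22
  216a + 36b + 6c + d = -292
  729a + 81b + 9c + d = -1138
  1000a + 100b + 10c + d = -1604
Solving the system yields a = -2, b = 4, c = 0, d = -4.
So q(x) = -2x^3 + 4x^2 - 4.
Then q(2) = -4.

-4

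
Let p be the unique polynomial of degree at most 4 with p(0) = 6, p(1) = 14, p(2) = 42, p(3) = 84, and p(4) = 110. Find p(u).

p(u) = -u^4 + 5u^3 + 2u^2 + 2u + 6

Write p(u) = au^4 + bu^3 + cu^2 + du + e. Substituting each data point gives a linear system:
  e = 6
  a + b + c + d + e = 14
  16a + 8b + 4c + 2d + e = 42
  81a + 27b + 9c + 3d + e = 84
  256a + 64b + 16c + 4d + e = 110
Solving the system yields a = -1, b = 5, c = 2, d = 2, e = 6.
So p(u) = -u^4 + 5u^3 + 2u^2 + 2u + 6.
Check: p(1) = 14. ✓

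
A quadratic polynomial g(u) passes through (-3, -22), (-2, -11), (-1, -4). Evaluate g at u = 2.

-7

Write g(u) = au^2 + bu + c. Substituting each data point gives a linear system:
  9a - 3b + c = -22
  4a - 2b + c = -11
  a - b + c = -4
Solving the system yields a = -2, b = 1, c = -1.
So g(u) = -2u² + u - 1.
Then g(2) = -7.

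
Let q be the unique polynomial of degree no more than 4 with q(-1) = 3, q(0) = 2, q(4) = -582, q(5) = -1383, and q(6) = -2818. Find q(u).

Write q(u) = au^4 + bu^3 + cu^2 + du + e. Substituting each data point gives a linear system:
  a - b + c - d + e = 3
  e = 2
  256a + 64b + 16c + 4d + e = -582
  625a + 125b + 25c + 5d + e = -1383
  1296a + 216b + 36c + 6d + e = -2818
Solving the system yields a = -2, b = -1, c = 0, d = -2, e = 2.
So q(u) = -2u^4 - u^3 - 2u + 2.
Check: q(4) = -582. ✓

q(u) = -2u^4 - u^3 - 2u + 2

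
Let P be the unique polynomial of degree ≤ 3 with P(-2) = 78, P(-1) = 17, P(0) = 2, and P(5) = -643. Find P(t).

Write P(t) = at^3 + bt^2 + ct + d. Substituting each data point gives a linear system:
  -8a + 4b - 2c + d = 78
  -a + b - c + d = 17
  d = 2
  125a + 25b + 5c + d = -643
Solving the system yields a = -6, b = 5, c = -4, d = 2.
So P(t) = -6t^3 + 5t^2 - 4t + 2.
Check: P(0) = 2. ✓

P(t) = -6t^3 + 5t^2 - 4t + 2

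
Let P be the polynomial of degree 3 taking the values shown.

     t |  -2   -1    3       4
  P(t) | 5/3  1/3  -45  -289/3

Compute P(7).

-1327/3

Write P(t) = at^3 + bt^2 + ct + d. Substituting each data point gives a linear system:
  -8a + 4b - 2c + d = 5/3
  -a + b - c + d = 1/3
  27a + 9b + 3c + d = -45
  64a + 16b + 4c + d = -289/3
Solving the system yields a = -1, b = -2, c = -1/3, d = 1.
So P(t) = -t^3 - 2t^2 - (1/3)t + 1.
Then P(7) = -1327/3.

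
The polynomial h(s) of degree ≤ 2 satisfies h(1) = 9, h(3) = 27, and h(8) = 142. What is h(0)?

Using the Lagrange interpolation formula with nodes 1, 3, 8:
  L_0(s) = (s - 3)(s - 8) / 14
  L_1(s) = (s - 1)(s - 8) / -10
  L_2(s) = (s - 1)(s - 3) / 35
Then h(s) = 9·L_0(s) + 27·L_1(s) + 142·L_2(s).
Expanding and collecting terms gives h(s) = 2s^2 + s + 6.
Evaluating at s = 0: h(0) = 6.

6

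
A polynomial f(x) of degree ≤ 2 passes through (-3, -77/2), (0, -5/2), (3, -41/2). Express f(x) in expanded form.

Write f(x) = ax^2 + bx + c. Substituting each data point gives a linear system:
  9a - 3b + c = -77/2
  c = -5/2
  9a + 3b + c = -41/2
Solving the system yields a = -3, b = 3, c = -5/2.
So f(x) = -3x^2 + 3x - 5/2.
Check: f(-3) = -77/2. ✓

f(x) = -3x^2 + 3x - 5/2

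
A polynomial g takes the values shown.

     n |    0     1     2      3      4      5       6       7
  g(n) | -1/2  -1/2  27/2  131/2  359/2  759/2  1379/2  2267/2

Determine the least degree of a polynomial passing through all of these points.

3

Forward differences of the values at n = 0, 1, 2, 3, 4, 5, 6, 7:
  g  : -1/2  -1/2  27/2  131/2  359/2  759/2  1379/2  2267/2
  Δ  : 0  14  52  114  200  310  444
  Δ^2: 14  38  62  86  110  134
  Δ^3: 24  24  24  24  24
  Δ^4: 0  0  0  0
  Δ^5: 0  0  0
  Δ^6: 0  0
  Δ^7: 0
The third differences are constant (24) and nonzero, while all higher differences vanish, so the minimal degree is 3.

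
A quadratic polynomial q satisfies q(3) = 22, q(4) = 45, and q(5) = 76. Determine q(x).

Using the Lagrange interpolation formula with nodes 3, 4, 5:
  L_0(x) = (x - 4)(x - 5) / 2
  L_1(x) = (x - 3)(x - 5) / -1
  L_2(x) = (x - 3)(x - 4) / 2
Then q(x) = 22·L_0(x) + 45·L_1(x) + 76·L_2(x).
Expanding and collecting terms gives q(x) = 4x^2 - 5x + 1.
Check: q(4) = 45. ✓

q(x) = 4x^2 - 5x + 1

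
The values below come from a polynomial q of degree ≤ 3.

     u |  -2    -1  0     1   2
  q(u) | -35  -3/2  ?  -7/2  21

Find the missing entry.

The 4 known points determine the degree-3 polynomial uniquely.
Write q(u) = au^3 + bu^2 + cu + d. Substituting each data point gives a linear system:
  -8a + 4b - 2c + d = -35
  -a + b - c + d = -3/2
  a + b + c + d = -7/2
  8a + 4b + 2c + d = 21
Solving the system yields a = 5, b = -3/2, c = -6, d = -1.
So q(u) = 5u^3 - (3/2)u^2 - 6u - 1.
Then q(0) = -1.

-1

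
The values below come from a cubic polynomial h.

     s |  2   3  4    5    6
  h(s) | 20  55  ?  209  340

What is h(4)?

116

On equispaced nodes a degree-3 polynomial has vanishing fourth forward difference, so
  h(2) - 4·h(3) + 6·h(4) - 4·h(5) + h(6) = 0.
Substituting the known values and solving for h(4):
  6·h(4) = 696
  h(4) = 116.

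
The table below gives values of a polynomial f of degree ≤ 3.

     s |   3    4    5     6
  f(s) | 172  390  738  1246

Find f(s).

Write f(s) = as^3 + bs^2 + cs + d. Substituting each data point gives a linear system:
  27a + 9b + 3c + d = 172
  64a + 16b + 4c + d = 390
  125a + 25b + 5c + d = 738
  216a + 36b + 6c + d = 1246
Solving the system yields a = 5, b = 5, c = -2, d = -2.
So f(s) = 5s^3 + 5s^2 - 2s - 2.
Check: f(3) = 172. ✓

f(s) = 5s^3 + 5s^2 - 2s - 2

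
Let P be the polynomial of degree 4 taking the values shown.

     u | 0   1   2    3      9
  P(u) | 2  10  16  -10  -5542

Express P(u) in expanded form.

P(u) = -u^4 + u^3 + 3u^2 + 5u + 2

Write P(u) = au^4 + bu^3 + cu^2 + du + e. Substituting each data point gives a linear system:
  e = 2
  a + b + c + d + e = 10
  16a + 8b + 4c + 2d + e = 16
  81a + 27b + 9c + 3d + e = -10
  6561a + 729b + 81c + 9d + e = -5542
Solving the system yields a = -1, b = 1, c = 3, d = 5, e = 2.
So P(u) = -u^4 + u^3 + 3u^2 + 5u + 2.
Check: P(2) = 16. ✓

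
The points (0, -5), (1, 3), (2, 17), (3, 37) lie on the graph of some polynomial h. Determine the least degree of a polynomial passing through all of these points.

Forward differences of the values at u = 0, 1, 2, 3:
  h  : -5  3  17  37
  Δ  : 8  14  20
  Δ^2: 6  6
  Δ^3: 0
The second differences are constant (6) and nonzero, while all higher differences vanish, so the minimal degree is 2.

2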